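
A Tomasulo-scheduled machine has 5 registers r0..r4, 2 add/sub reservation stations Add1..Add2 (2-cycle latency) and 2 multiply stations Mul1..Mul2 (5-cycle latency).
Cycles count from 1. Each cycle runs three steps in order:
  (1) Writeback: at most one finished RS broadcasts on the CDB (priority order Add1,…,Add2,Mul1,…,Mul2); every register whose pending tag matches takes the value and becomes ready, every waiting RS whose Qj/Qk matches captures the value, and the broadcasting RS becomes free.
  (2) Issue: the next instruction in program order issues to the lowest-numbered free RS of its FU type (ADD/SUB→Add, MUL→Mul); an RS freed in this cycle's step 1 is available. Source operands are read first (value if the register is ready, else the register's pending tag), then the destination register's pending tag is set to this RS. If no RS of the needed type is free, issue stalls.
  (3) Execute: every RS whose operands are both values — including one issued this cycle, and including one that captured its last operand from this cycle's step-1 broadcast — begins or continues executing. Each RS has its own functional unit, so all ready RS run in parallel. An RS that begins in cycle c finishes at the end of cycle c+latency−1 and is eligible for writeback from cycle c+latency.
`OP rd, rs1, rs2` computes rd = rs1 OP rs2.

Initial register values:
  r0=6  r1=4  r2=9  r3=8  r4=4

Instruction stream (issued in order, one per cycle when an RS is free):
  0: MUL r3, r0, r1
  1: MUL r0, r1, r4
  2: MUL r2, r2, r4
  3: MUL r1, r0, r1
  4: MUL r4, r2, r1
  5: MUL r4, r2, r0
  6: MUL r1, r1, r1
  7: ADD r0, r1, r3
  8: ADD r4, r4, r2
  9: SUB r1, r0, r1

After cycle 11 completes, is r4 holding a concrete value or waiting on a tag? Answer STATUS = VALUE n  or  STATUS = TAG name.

cycle 1: issue MUL r3<-Mul1 // r0:6,r1:4,r2:9,r3:Mul1,r4:4
cycle 2: issue MUL r0<-Mul2 // r0:Mul2,r1:4,r2:9,r3:Mul1,r4:4
cycle 3: stall // r0:Mul2,r1:4,r2:9,r3:Mul1,r4:4
cycle 4: stall // r0:Mul2,r1:4,r2:9,r3:Mul1,r4:4
cycle 5: stall // r0:Mul2,r1:4,r2:9,r3:Mul1,r4:4
cycle 6: CDB Mul1=24; issue MUL r2<-Mul1 // r0:Mul2,r1:4,r2:Mul1,r3:24,r4:4
cycle 7: CDB Mul2=16; issue MUL r1<-Mul2 // r0:16,r1:Mul2,r2:Mul1,r3:24,r4:4
cycle 8: stall // r0:16,r1:Mul2,r2:Mul1,r3:24,r4:4
cycle 9: stall // r0:16,r1:Mul2,r2:Mul1,r3:24,r4:4
cycle 10: stall // r0:16,r1:Mul2,r2:Mul1,r3:24,r4:4
cycle 11: CDB Mul1=36; issue MUL r4<-Mul1 // r0:16,r1:Mul2,r2:36,r3:24,r4:Mul1

STATUS = TAG Mul1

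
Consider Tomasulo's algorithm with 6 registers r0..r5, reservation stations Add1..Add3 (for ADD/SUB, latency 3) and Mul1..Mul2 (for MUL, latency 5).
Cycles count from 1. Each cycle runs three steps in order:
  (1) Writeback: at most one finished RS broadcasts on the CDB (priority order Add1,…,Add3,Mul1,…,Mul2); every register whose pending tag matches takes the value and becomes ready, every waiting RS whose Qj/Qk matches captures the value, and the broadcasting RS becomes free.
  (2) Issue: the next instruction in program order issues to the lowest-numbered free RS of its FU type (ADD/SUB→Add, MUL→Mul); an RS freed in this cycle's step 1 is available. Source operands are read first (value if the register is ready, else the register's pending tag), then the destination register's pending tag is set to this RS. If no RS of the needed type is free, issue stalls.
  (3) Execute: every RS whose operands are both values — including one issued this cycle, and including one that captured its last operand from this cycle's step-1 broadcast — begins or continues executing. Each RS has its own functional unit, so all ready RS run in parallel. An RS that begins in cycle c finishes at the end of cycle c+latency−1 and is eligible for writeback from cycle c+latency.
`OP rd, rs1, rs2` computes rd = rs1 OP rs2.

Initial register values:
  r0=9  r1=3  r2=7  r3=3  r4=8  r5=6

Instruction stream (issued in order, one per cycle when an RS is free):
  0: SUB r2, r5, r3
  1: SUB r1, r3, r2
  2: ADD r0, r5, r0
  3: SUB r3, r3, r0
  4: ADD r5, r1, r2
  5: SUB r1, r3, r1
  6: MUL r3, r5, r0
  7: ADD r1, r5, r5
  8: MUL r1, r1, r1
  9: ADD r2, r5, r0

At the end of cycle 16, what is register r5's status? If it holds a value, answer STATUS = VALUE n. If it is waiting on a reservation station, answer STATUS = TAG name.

STATUS = VALUE 3

cycle 1: issue SUB r2<-Add1 // r0:9,r1:3,r2:Add1,r3:3,r4:8,r5:6
cycle 2: issue SUB r1<-Add2 // r0:9,r1:Add2,r2:Add1,r3:3,r4:8,r5:6
cycle 3: issue ADD r0<-Add3 // r0:Add3,r1:Add2,r2:Add1,r3:3,r4:8,r5:6
cycle 4: CDB Add1=3; issue SUB r3<-Add1 // r0:Add3,r1:Add2,r2:3,r3:Add1,r4:8,r5:6
cycle 5: stall // r0:Add3,r1:Add2,r2:3,r3:Add1,r4:8,r5:6
cycle 6: CDB Add3=15; issue ADD r5<-Add3 // r0:15,r1:Add2,r2:3,r3:Add1,r4:8,r5:Add3
cycle 7: CDB Add2=0; issue SUB r1<-Add2 // r0:15,r1:Add2,r2:3,r3:Add1,r4:8,r5:Add3
cycle 8: issue MUL r3<-Mul1 // r0:15,r1:Add2,r2:3,r3:Mul1,r4:8,r5:Add3
cycle 9: CDB Add1=-12; issue ADD r1<-Add1 // r0:15,r1:Add1,r2:3,r3:Mul1,r4:8,r5:Add3
cycle 10: CDB Add3=3; issue MUL r1<-Mul2 // r0:15,r1:Mul2,r2:3,r3:Mul1,r4:8,r5:3
cycle 11: issue ADD r2<-Add3 // r0:15,r1:Mul2,r2:Add3,r3:Mul1,r4:8,r5:3
cycle 12: CDB Add2=-12 // r0:15,r1:Mul2,r2:Add3,r3:Mul1,r4:8,r5:3
cycle 13: CDB Add1=6 // r0:15,r1:Mul2,r2:Add3,r3:Mul1,r4:8,r5:3
cycle 14: CDB Add3=18 // r0:15,r1:Mul2,r2:18,r3:Mul1,r4:8,r5:3
cycle 15: CDB Mul1=45 // r0:15,r1:Mul2,r2:18,r3:45,r4:8,r5:3
cycle 16: - // r0:15,r1:Mul2,r2:18,r3:45,r4:8,r5:3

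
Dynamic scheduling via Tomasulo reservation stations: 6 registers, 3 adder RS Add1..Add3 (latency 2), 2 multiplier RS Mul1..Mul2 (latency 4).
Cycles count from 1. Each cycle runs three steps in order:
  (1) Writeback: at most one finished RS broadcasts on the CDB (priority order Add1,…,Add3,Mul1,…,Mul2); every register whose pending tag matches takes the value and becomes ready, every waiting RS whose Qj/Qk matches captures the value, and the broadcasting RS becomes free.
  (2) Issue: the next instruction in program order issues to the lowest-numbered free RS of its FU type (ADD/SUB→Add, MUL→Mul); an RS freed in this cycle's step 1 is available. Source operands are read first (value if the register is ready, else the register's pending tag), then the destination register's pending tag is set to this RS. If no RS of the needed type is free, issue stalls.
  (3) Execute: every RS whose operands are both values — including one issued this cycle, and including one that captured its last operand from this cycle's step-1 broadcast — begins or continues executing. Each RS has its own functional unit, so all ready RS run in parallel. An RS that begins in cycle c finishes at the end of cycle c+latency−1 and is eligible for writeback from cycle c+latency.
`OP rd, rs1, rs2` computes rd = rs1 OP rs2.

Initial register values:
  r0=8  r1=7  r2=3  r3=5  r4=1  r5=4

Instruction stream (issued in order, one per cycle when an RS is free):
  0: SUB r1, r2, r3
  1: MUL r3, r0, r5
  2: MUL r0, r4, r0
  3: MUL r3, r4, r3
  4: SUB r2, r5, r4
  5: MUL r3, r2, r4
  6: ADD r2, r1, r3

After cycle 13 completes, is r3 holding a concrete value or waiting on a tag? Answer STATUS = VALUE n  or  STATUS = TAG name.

  c1: issue SUB r1<-Add1  regs: r0:8,r1:Add1,r2:3,r3:5,r4:1,r5:4
  c2: issue MUL r3<-Mul1  regs: r0:8,r1:Add1,r2:3,r3:Mul1,r4:1,r5:4
  c3: CDB Add1=-2; issue MUL r0<-Mul2  regs: r0:Mul2,r1:-2,r2:3,r3:Mul1,r4:1,r5:4
  c4: stall  regs: r0:Mul2,r1:-2,r2:3,r3:Mul1,r4:1,r5:4
  c5: stall  regs: r0:Mul2,r1:-2,r2:3,r3:Mul1,r4:1,r5:4
  c6: CDB Mul1=32; issue MUL r3<-Mul1  regs: r0:Mul2,r1:-2,r2:3,r3:Mul1,r4:1,r5:4
  c7: CDB Mul2=8; issue SUB r2<-Add1  regs: r0:8,r1:-2,r2:Add1,r3:Mul1,r4:1,r5:4
  c8: issue MUL r3<-Mul2  regs: r0:8,r1:-2,r2:Add1,r3:Mul2,r4:1,r5:4
  c9: CDB Add1=3; issue ADD r2<-Add1  regs: r0:8,r1:-2,r2:Add1,r3:Mul2,r4:1,r5:4
  c10: CDB Mul1=32  regs: r0:8,r1:-2,r2:Add1,r3:Mul2,r4:1,r5:4
  c11: -  regs: r0:8,r1:-2,r2:Add1,r3:Mul2,r4:1,r5:4
  c12: -  regs: r0:8,r1:-2,r2:Add1,r3:Mul2,r4:1,r5:4
  c13: CDB Mul2=3  regs: r0:8,r1:-2,r2:Add1,r3:3,r4:1,r5:4

STATUS = VALUE 3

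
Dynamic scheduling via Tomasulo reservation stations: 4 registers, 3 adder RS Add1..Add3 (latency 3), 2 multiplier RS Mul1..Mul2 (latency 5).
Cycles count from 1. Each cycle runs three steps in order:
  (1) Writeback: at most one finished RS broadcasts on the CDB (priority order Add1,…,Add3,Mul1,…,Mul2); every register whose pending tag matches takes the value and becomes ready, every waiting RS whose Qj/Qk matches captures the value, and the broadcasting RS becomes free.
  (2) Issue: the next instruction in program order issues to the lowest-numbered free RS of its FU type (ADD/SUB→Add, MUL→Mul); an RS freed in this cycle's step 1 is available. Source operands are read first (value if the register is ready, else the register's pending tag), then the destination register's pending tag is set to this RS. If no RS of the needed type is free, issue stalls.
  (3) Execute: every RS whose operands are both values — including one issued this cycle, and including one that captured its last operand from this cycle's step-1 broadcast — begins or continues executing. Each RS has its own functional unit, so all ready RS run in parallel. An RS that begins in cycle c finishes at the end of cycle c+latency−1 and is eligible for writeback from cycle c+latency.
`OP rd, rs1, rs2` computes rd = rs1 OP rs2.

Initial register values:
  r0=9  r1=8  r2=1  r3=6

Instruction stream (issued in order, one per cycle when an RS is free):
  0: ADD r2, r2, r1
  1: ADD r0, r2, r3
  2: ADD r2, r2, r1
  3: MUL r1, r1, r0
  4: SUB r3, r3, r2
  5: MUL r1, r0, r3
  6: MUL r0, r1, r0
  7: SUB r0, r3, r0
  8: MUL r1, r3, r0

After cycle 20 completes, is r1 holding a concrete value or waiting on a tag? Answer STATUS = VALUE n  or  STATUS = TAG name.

STATUS = TAG Mul2

cycle 1: issue ADD r2<-Add1 // r0:9,r1:8,r2:Add1,r3:6
cycle 2: issue ADD r0<-Add2 // r0:Add2,r1:8,r2:Add1,r3:6
cycle 3: issue ADD r2<-Add3 // r0:Add2,r1:8,r2:Add3,r3:6
cycle 4: CDB Add1=9; issue MUL r1<-Mul1 // r0:Add2,r1:Mul1,r2:Add3,r3:6
cycle 5: issue SUB r3<-Add1 // r0:Add2,r1:Mul1,r2:Add3,r3:Add1
cycle 6: issue MUL r1<-Mul2 // r0:Add2,r1:Mul2,r2:Add3,r3:Add1
cycle 7: CDB Add2=15; stall // r0:15,r1:Mul2,r2:Add3,r3:Add1
cycle 8: CDB Add3=17; stall // r0:15,r1:Mul2,r2:17,r3:Add1
cycle 9: stall // r0:15,r1:Mul2,r2:17,r3:Add1
cycle 10: stall // r0:15,r1:Mul2,r2:17,r3:Add1
cycle 11: CDB Add1=-11; stall // r0:15,r1:Mul2,r2:17,r3:-11
cycle 12: CDB Mul1=120; issue MUL r0<-Mul1 // r0:Mul1,r1:Mul2,r2:17,r3:-11
cycle 13: issue SUB r0<-Add1 // r0:Add1,r1:Mul2,r2:17,r3:-11
cycle 14: stall // r0:Add1,r1:Mul2,r2:17,r3:-11
cycle 15: stall // r0:Add1,r1:Mul2,r2:17,r3:-11
cycle 16: CDB Mul2=-165; issue MUL r1<-Mul2 // r0:Add1,r1:Mul2,r2:17,r3:-11
cycle 17: - // r0:Add1,r1:Mul2,r2:17,r3:-11
cycle 18: - // r0:Add1,r1:Mul2,r2:17,r3:-11
cycle 19: - // r0:Add1,r1:Mul2,r2:17,r3:-11
cycle 20: - // r0:Add1,r1:Mul2,r2:17,r3:-11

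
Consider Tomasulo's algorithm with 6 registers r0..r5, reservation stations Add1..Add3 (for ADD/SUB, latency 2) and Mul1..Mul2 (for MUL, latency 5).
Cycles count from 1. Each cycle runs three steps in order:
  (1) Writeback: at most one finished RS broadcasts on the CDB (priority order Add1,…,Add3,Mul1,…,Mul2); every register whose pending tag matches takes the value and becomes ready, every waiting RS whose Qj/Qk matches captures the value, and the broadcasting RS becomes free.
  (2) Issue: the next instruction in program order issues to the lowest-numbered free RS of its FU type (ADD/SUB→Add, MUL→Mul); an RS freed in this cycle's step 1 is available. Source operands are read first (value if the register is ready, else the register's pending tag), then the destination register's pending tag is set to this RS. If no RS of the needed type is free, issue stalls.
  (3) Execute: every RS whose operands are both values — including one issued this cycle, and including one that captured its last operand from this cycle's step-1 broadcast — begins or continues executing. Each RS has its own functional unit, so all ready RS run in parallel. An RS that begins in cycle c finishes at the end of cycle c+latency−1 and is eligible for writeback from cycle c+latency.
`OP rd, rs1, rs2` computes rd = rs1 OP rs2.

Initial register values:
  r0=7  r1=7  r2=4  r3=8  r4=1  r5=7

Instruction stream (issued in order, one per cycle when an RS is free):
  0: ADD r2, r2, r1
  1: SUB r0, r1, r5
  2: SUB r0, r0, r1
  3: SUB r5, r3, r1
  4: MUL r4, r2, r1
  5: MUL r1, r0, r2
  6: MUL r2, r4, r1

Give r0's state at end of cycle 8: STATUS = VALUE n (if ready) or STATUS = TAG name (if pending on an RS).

cycle 1: issue ADD r2<-Add1 // r0:7,r1:7,r2:Add1,r3:8,r4:1,r5:7
cycle 2: issue SUB r0<-Add2 // r0:Add2,r1:7,r2:Add1,r3:8,r4:1,r5:7
cycle 3: CDB Add1=11; issue SUB r0<-Add1 // r0:Add1,r1:7,r2:11,r3:8,r4:1,r5:7
cycle 4: CDB Add2=0; issue SUB r5<-Add2 // r0:Add1,r1:7,r2:11,r3:8,r4:1,r5:Add2
cycle 5: issue MUL r4<-Mul1 // r0:Add1,r1:7,r2:11,r3:8,r4:Mul1,r5:Add2
cycle 6: CDB Add1=-7; issue MUL r1<-Mul2 // r0:-7,r1:Mul2,r2:11,r3:8,r4:Mul1,r5:Add2
cycle 7: CDB Add2=1; stall // r0:-7,r1:Mul2,r2:11,r3:8,r4:Mul1,r5:1
cycle 8: stall // r0:-7,r1:Mul2,r2:11,r3:8,r4:Mul1,r5:1

STATUS = VALUE -7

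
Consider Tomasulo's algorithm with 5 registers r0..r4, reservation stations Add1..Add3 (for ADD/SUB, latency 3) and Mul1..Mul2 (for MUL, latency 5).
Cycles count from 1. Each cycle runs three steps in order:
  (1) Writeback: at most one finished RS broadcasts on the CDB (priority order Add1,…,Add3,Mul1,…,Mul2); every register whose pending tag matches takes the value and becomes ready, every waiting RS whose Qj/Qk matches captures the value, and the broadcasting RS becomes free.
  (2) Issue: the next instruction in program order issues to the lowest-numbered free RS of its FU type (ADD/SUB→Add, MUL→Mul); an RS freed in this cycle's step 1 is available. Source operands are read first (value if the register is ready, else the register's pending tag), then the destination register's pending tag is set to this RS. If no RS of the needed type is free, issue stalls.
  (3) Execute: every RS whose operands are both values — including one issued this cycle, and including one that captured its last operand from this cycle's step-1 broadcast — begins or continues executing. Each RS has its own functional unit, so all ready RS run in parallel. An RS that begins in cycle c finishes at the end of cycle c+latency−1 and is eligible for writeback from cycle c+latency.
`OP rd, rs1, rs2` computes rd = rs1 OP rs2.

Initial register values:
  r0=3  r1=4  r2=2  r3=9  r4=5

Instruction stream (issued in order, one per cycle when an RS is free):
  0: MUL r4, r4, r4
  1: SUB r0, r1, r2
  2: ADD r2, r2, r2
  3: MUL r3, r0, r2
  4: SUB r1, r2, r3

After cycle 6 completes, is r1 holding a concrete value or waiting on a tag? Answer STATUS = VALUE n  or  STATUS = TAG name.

STATUS = TAG Add1

  c1: issue MUL r4<-Mul1  regs: r0:3,r1:4,r2:2,r3:9,r4:Mul1
  c2: issue SUB r0<-Add1  regs: r0:Add1,r1:4,r2:2,r3:9,r4:Mul1
  c3: issue ADD r2<-Add2  regs: r0:Add1,r1:4,r2:Add2,r3:9,r4:Mul1
  c4: issue MUL r3<-Mul2  regs: r0:Add1,r1:4,r2:Add2,r3:Mul2,r4:Mul1
  c5: CDB Add1=2; issue SUB r1<-Add1  regs: r0:2,r1:Add1,r2:Add2,r3:Mul2,r4:Mul1
  c6: CDB Add2=4  regs: r0:2,r1:Add1,r2:4,r3:Mul2,r4:Mul1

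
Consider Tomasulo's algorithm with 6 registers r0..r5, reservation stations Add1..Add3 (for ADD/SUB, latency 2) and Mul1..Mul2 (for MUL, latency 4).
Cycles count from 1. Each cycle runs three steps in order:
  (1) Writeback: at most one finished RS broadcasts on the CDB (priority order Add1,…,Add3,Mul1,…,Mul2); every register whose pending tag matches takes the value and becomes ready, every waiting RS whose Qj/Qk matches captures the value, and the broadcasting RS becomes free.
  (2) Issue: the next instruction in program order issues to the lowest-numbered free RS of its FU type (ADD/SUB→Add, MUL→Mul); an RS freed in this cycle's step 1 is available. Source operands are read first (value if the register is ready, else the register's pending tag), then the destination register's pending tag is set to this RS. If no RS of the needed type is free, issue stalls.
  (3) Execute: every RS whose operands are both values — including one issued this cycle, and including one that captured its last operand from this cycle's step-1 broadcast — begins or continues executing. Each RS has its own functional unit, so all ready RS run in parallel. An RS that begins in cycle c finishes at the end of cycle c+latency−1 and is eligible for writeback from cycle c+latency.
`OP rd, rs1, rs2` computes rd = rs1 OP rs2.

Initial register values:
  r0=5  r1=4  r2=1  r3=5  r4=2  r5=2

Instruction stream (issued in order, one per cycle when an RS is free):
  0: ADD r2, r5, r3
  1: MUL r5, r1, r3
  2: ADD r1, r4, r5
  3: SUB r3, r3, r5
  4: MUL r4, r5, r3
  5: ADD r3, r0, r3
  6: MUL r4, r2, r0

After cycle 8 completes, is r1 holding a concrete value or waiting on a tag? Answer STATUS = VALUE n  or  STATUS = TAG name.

c1: issue ADD r2<-Add1 | r0:5,r1:4,r2:Add1,r3:5,r4:2,r5:2
c2: issue MUL r5<-Mul1 | r0:5,r1:4,r2:Add1,r3:5,r4:2,r5:Mul1
c3: CDB Add1=7; issue ADD r1<-Add1 | r0:5,r1:Add1,r2:7,r3:5,r4:2,r5:Mul1
c4: issue SUB r3<-Add2 | r0:5,r1:Add1,r2:7,r3:Add2,r4:2,r5:Mul1
c5: issue MUL r4<-Mul2 | r0:5,r1:Add1,r2:7,r3:Add2,r4:Mul2,r5:Mul1
c6: CDB Mul1=20; issue ADD r3<-Add3 | r0:5,r1:Add1,r2:7,r3:Add3,r4:Mul2,r5:20
c7: issue MUL r4<-Mul1 | r0:5,r1:Add1,r2:7,r3:Add3,r4:Mul1,r5:20
c8: CDB Add1=22 | r0:5,r1:22,r2:7,r3:Add3,r4:Mul1,r5:20

STATUS = VALUE 22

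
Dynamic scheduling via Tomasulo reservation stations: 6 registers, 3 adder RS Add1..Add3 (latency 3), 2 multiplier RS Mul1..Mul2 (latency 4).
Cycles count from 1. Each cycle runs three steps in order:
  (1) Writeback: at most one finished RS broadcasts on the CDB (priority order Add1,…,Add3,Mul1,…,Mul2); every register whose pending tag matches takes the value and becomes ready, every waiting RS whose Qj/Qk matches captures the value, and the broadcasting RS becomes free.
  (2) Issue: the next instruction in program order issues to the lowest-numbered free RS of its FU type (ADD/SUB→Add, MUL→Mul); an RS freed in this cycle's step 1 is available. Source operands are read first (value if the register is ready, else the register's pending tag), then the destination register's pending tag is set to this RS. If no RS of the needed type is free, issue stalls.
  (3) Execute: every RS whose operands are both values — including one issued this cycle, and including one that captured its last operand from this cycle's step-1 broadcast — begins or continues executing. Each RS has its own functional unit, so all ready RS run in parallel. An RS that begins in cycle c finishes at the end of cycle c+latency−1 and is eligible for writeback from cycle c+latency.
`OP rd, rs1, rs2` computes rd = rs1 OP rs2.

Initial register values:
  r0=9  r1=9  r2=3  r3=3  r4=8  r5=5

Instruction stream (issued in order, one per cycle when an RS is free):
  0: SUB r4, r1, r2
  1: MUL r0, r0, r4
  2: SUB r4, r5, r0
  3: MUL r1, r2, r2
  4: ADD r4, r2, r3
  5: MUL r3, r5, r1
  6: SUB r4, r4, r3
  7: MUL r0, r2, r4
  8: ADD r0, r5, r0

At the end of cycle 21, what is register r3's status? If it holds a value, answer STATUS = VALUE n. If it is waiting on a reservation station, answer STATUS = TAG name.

STATUS = VALUE 45

  c1: issue SUB r4<-Add1  regs: r0:9,r1:9,r2:3,r3:3,r4:Add1,r5:5
  c2: issue MUL r0<-Mul1  regs: r0:Mul1,r1:9,r2:3,r3:3,r4:Add1,r5:5
  c3: issue SUB r4<-Add2  regs: r0:Mul1,r1:9,r2:3,r3:3,r4:Add2,r5:5
  c4: CDB Add1=6; issue MUL r1<-Mul2  regs: r0:Mul1,r1:Mul2,r2:3,r3:3,r4:Add2,r5:5
  c5: issue ADD r4<-Add1  regs: r0:Mul1,r1:Mul2,r2:3,r3:3,r4:Add1,r5:5
  c6: stall  regs: r0:Mul1,r1:Mul2,r2:3,r3:3,r4:Add1,r5:5
  c7: stall  regs: r0:Mul1,r1:Mul2,r2:3,r3:3,r4:Add1,r5:5
  c8: CDB Add1=6; stall  regs: r0:Mul1,r1:Mul2,r2:3,r3:3,r4:6,r5:5
  c9: CDB Mul1=54; issue MUL r3<-Mul1  regs: r0:54,r1:Mul2,r2:3,r3:Mul1,r4:6,r5:5
  c10: CDB Mul2=9; issue SUB r4<-Add1  regs: r0:54,r1:9,r2:3,r3:Mul1,r4:Add1,r5:5
  c11: issue MUL r0<-Mul2  regs: r0:Mul2,r1:9,r2:3,r3:Mul1,r4:Add1,r5:5
  c12: CDB Add2=-49; issue ADD r0<-Add2  regs: r0:Add2,r1:9,r2:3,r3:Mul1,r4:Add1,r5:5
  c13: -  regs: r0:Add2,r1:9,r2:3,r3:Mul1,r4:Add1,r5:5
  c14: CDB Mul1=45  regs: r0:Add2,r1:9,r2:3,r3:45,r4:Add1,r5:5
  c15: -  regs: r0:Add2,r1:9,r2:3,r3:45,r4:Add1,r5:5
  c16: -  regs: r0:Add2,r1:9,r2:3,r3:45,r4:Add1,r5:5
  c17: CDB Add1=-39  regs: r0:Add2,r1:9,r2:3,r3:45,r4:-39,r5:5
  c18: -  regs: r0:Add2,r1:9,r2:3,r3:45,r4:-39,r5:5
  c19: -  regs: r0:Add2,r1:9,r2:3,r3:45,r4:-39,r5:5
  c20: -  regs: r0:Add2,r1:9,r2:3,r3:45,r4:-39,r5:5
  c21: CDB Mul2=-117  regs: r0:Add2,r1:9,r2:3,r3:45,r4:-39,r5:5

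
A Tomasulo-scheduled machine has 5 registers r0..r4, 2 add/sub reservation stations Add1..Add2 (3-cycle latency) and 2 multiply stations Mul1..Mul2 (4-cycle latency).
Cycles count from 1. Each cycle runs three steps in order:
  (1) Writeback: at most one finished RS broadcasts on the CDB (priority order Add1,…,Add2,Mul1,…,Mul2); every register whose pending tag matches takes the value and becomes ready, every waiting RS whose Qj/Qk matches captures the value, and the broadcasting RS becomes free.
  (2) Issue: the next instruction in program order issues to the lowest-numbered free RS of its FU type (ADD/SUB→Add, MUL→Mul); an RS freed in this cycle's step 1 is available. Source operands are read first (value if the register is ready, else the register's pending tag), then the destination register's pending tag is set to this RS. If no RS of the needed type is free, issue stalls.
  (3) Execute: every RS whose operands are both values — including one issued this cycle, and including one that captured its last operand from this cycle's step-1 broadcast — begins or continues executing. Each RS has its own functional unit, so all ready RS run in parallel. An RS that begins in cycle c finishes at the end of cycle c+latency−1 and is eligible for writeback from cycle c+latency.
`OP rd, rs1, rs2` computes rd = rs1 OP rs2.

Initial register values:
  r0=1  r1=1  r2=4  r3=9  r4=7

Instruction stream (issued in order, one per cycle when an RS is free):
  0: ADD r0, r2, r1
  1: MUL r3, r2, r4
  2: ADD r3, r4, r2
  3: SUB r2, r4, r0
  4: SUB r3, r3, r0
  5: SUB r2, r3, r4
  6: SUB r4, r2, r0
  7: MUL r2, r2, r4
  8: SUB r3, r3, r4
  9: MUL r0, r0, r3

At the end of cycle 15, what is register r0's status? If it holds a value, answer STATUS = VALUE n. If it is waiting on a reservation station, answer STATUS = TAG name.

STATUS = TAG Mul2

  c1: issue ADD r0<-Add1  regs: r0:Add1,r1:1,r2:4,r3:9,r4:7
  c2: issue MUL r3<-Mul1  regs: r0:Add1,r1:1,r2:4,r3:Mul1,r4:7
  c3: issue ADD r3<-Add2  regs: r0:Add1,r1:1,r2:4,r3:Add2,r4:7
  c4: CDB Add1=5; issue SUB r2<-Add1  regs: r0:5,r1:1,r2:Add1,r3:Add2,r4:7
  c5: stall  regs: r0:5,r1:1,r2:Add1,r3:Add2,r4:7
  c6: CDB Add2=11; issue SUB r3<-Add2  regs: r0:5,r1:1,r2:Add1,r3:Add2,r4:7
  c7: CDB Add1=2; issue SUB r2<-Add1  regs: r0:5,r1:1,r2:Add1,r3:Add2,r4:7
  c8: CDB Mul1=28; stall  regs: r0:5,r1:1,r2:Add1,r3:Add2,r4:7
  c9: CDB Add2=6; issue SUB r4<-Add2  regs: r0:5,r1:1,r2:Add1,r3:6,r4:Add2
  c10: issue MUL r2<-Mul1  regs: r0:5,r1:1,r2:Mul1,r3:6,r4:Add2
  c11: stall  regs: r0:5,r1:1,r2:Mul1,r3:6,r4:Add2
  c12: CDB Add1=-1; issue SUB r3<-Add1  regs: r0:5,r1:1,r2:Mul1,r3:Add1,r4:Add2
  c13: issue MUL r0<-Mul2  regs: r0:Mul2,r1:1,r2:Mul1,r3:Add1,r4:Add2
  c14: -  regs: r0:Mul2,r1:1,r2:Mul1,r3:Add1,r4:Add2
  c15: CDB Add2=-6  regs: r0:Mul2,r1:1,r2:Mul1,r3:Add1,r4:-6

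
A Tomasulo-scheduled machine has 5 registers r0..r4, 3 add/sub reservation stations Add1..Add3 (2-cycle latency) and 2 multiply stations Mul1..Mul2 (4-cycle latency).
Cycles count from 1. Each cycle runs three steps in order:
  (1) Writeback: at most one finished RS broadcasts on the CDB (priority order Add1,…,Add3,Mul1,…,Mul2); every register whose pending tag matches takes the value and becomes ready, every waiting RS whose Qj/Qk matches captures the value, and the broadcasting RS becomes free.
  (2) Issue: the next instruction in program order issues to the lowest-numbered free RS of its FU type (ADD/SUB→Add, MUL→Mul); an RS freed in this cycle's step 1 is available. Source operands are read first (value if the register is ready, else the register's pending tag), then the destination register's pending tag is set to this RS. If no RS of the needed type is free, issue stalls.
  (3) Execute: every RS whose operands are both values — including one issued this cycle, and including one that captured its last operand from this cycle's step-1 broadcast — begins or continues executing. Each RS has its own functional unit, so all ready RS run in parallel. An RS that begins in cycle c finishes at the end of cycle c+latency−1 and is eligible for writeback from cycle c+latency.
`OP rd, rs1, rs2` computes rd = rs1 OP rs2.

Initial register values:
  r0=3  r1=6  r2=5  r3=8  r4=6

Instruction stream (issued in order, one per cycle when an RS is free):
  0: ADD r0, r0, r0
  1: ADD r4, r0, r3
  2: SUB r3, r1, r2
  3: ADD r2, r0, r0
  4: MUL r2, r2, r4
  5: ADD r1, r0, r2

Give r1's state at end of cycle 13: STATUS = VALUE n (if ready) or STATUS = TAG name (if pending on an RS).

cycle 1: issue ADD r0<-Add1 // r0:Add1,r1:6,r2:5,r3:8,r4:6
cycle 2: issue ADD r4<-Add2 // r0:Add1,r1:6,r2:5,r3:8,r4:Add2
cycle 3: CDB Add1=6; issue SUB r3<-Add1 // r0:6,r1:6,r2:5,r3:Add1,r4:Add2
cycle 4: issue ADD r2<-Add3 // r0:6,r1:6,r2:Add3,r3:Add1,r4:Add2
cycle 5: CDB Add1=1; issue MUL r2<-Mul1 // r0:6,r1:6,r2:Mul1,r3:1,r4:Add2
cycle 6: CDB Add2=14; issue ADD r1<-Add1 // r0:6,r1:Add1,r2:Mul1,r3:1,r4:14
cycle 7: CDB Add3=12 // r0:6,r1:Add1,r2:Mul1,r3:1,r4:14
cycle 8: - // r0:6,r1:Add1,r2:Mul1,r3:1,r4:14
cycle 9: - // r0:6,r1:Add1,r2:Mul1,r3:1,r4:14
cycle 10: - // r0:6,r1:Add1,r2:Mul1,r3:1,r4:14
cycle 11: CDB Mul1=168 // r0:6,r1:Add1,r2:168,r3:1,r4:14
cycle 12: - // r0:6,r1:Add1,r2:168,r3:1,r4:14
cycle 13: CDB Add1=174 // r0:6,r1:174,r2:168,r3:1,r4:14

STATUS = VALUE 174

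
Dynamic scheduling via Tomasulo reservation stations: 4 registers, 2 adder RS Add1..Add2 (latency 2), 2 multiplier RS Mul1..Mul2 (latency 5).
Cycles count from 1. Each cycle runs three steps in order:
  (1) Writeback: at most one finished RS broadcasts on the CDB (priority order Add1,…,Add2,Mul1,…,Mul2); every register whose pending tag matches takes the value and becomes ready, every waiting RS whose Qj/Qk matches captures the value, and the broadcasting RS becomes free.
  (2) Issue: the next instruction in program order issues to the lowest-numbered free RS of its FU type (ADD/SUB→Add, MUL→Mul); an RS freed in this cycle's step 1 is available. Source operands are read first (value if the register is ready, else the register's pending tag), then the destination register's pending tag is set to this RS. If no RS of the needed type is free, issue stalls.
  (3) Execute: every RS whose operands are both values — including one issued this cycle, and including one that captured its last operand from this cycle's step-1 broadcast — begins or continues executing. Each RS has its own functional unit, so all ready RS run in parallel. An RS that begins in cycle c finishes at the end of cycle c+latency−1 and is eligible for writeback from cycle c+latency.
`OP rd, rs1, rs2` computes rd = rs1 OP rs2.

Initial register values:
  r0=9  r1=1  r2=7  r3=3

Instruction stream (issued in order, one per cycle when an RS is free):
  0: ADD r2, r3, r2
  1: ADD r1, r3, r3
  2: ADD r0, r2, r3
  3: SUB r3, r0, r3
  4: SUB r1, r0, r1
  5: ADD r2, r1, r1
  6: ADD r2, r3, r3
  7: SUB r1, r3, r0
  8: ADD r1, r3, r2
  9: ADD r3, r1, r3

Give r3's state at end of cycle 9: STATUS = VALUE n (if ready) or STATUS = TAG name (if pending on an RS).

STATUS = VALUE 10

cycle 1: issue ADD r2<-Add1 // r0:9,r1:1,r2:Add1,r3:3
cycle 2: issue ADD r1<-Add2 // r0:9,r1:Add2,r2:Add1,r3:3
cycle 3: CDB Add1=10; issue ADD r0<-Add1 // r0:Add1,r1:Add2,r2:10,r3:3
cycle 4: CDB Add2=6; issue SUB r3<-Add2 // r0:Add1,r1:6,r2:10,r3:Add2
cycle 5: CDB Add1=13; issue SUB r1<-Add1 // r0:13,r1:Add1,r2:10,r3:Add2
cycle 6: stall // r0:13,r1:Add1,r2:10,r3:Add2
cycle 7: CDB Add1=7; issue ADD r2<-Add1 // r0:13,r1:7,r2:Add1,r3:Add2
cycle 8: CDB Add2=10; issue ADD r2<-Add2 // r0:13,r1:7,r2:Add2,r3:10
cycle 9: CDB Add1=14; issue SUB r1<-Add1 // r0:13,r1:Add1,r2:Add2,r3:10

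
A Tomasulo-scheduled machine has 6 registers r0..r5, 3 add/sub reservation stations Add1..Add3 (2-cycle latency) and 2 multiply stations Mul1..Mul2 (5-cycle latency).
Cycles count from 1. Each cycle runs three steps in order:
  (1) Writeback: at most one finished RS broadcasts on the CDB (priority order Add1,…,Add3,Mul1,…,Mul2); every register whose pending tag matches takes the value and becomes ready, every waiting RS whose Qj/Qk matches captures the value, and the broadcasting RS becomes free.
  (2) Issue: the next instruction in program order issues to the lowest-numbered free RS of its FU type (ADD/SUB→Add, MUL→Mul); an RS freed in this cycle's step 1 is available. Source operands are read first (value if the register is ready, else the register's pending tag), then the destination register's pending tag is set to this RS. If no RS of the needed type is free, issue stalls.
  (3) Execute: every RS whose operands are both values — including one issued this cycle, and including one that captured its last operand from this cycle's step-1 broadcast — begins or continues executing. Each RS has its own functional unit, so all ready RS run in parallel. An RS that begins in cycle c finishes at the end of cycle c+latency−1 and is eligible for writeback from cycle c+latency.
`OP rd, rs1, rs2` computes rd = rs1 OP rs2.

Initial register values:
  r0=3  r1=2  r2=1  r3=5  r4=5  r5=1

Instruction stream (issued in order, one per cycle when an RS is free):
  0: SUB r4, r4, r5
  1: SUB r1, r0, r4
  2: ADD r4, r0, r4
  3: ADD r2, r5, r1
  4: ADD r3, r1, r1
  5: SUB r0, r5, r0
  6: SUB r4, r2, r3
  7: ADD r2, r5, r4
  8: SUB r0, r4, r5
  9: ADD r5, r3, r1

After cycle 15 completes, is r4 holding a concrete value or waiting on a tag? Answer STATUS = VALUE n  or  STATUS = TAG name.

c1: issue SUB r4<-Add1 | r0:3,r1:2,r2:1,r3:5,r4:Add1,r5:1
c2: issue SUB r1<-Add2 | r0:3,r1:Add2,r2:1,r3:5,r4:Add1,r5:1
c3: CDB Add1=4; issue ADD r4<-Add1 | r0:3,r1:Add2,r2:1,r3:5,r4:Add1,r5:1
c4: issue ADD r2<-Add3 | r0:3,r1:Add2,r2:Add3,r3:5,r4:Add1,r5:1
c5: CDB Add1=7; issue ADD r3<-Add1 | r0:3,r1:Add2,r2:Add3,r3:Add1,r4:7,r5:1
c6: CDB Add2=-1; issue SUB r0<-Add2 | r0:Add2,r1:-1,r2:Add3,r3:Add1,r4:7,r5:1
c7: stall | r0:Add2,r1:-1,r2:Add3,r3:Add1,r4:7,r5:1
c8: CDB Add1=-2; issue SUB r4<-Add1 | r0:Add2,r1:-1,r2:Add3,r3:-2,r4:Add1,r5:1
c9: CDB Add2=-2; issue ADD r2<-Add2 | r0:-2,r1:-1,r2:Add2,r3:-2,r4:Add1,r5:1
c10: CDB Add3=0; issue SUB r0<-Add3 | r0:Add3,r1:-1,r2:Add2,r3:-2,r4:Add1,r5:1
c11: stall | r0:Add3,r1:-1,r2:Add2,r3:-2,r4:Add1,r5:1
c12: CDB Add1=2; issue ADD r5<-Add1 | r0:Add3,r1:-1,r2:Add2,r3:-2,r4:2,r5:Add1
c13: - | r0:Add3,r1:-1,r2:Add2,r3:-2,r4:2,r5:Add1
c14: CDB Add1=-3 | r0:Add3,r1:-1,r2:Add2,r3:-2,r4:2,r5:-3
c15: CDB Add2=3 | r0:Add3,r1:-1,r2:3,r3:-2,r4:2,r5:-3

STATUS = VALUE 2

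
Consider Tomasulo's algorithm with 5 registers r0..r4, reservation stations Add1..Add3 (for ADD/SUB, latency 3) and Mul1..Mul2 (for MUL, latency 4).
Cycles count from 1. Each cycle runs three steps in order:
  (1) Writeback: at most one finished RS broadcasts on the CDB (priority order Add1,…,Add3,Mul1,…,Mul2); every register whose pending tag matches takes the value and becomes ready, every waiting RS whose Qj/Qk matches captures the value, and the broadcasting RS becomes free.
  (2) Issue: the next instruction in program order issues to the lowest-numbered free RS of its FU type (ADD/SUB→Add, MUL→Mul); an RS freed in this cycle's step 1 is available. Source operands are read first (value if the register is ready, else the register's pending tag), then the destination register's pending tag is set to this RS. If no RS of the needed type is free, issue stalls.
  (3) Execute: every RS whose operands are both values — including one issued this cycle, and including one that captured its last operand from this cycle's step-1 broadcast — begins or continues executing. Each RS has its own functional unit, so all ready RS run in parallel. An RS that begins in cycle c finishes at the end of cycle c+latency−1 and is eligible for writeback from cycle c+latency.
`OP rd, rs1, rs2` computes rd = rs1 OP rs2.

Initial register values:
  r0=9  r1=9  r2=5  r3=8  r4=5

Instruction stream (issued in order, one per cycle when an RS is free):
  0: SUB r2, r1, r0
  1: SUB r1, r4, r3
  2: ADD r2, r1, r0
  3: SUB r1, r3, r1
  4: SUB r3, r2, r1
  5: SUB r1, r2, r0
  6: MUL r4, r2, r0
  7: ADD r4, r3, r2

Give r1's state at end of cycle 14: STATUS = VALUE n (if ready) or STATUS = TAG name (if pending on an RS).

  c1: issue SUB r2<-Add1  regs: r0:9,r1:9,r2:Add1,r3:8,r4:5
  c2: issue SUB r1<-Add2  regs: r0:9,r1:Add2,r2:Add1,r3:8,r4:5
  c3: issue ADD r2<-Add3  regs: r0:9,r1:Add2,r2:Add3,r3:8,r4:5
  c4: CDB Add1=0; issue SUB r1<-Add1  regs: r0:9,r1:Add1,r2:Add3,r3:8,r4:5
  c5: CDB Add2=-3; issue SUB r3<-Add2  regs: r0:9,r1:Add1,r2:Add3,r3:Add2,r4:5
  c6: stall  regs: r0:9,r1:Add1,r2:Add3,r3:Add2,r4:5
  c7: stall  regs: r0:9,r1:Add1,r2:Add3,r3:Add2,r4:5
  c8: CDB Add1=11; issue SUB r1<-Add1  regs: r0:9,r1:Add1,r2:Add3,r3:Add2,r4:5
  c9: CDB Add3=6; issue MUL r4<-Mul1  regs: r0:9,r1:Add1,r2:6,r3:Add2,r4:Mul1
  c10: issue ADD r4<-Add3  regs: r0:9,r1:Add1,r2:6,r3:Add2,r4:Add3
  c11: -  regs: r0:9,r1:Add1,r2:6,r3:Add2,r4:Add3
  c12: CDB Add1=-3  regs: r0:9,r1:-3,r2:6,r3:Add2,r4:Add3
  c13: CDB Add2=-5  regs: r0:9,r1:-3,r2:6,r3:-5,r4:Add3
  c14: CDB Mul1=54  regs: r0:9,r1:-3,r2:6,r3:-5,r4:Add3

STATUS = VALUE -3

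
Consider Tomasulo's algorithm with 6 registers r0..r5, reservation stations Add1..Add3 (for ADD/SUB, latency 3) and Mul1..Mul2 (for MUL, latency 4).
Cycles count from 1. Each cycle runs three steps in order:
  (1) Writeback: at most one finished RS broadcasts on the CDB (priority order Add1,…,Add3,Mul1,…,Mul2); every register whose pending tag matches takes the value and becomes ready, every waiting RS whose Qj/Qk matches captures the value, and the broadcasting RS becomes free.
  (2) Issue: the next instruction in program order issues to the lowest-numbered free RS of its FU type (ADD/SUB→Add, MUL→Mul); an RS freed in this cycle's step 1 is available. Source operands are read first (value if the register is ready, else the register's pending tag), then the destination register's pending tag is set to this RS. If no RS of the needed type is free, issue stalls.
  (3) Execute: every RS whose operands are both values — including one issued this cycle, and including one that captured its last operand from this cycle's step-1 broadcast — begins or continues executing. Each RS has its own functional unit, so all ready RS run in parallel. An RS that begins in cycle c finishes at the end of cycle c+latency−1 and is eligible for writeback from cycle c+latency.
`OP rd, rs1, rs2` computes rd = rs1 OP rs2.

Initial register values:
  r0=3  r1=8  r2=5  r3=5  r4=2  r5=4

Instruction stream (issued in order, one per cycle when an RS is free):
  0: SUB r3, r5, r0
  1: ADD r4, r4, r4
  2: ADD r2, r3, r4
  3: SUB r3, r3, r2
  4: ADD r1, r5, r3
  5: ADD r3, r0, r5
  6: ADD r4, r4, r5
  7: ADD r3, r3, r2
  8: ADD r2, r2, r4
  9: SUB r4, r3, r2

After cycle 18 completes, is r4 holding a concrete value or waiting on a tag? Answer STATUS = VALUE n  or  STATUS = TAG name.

  c1: issue SUB r3<-Add1  regs: r0:3,r1:8,r2:5,r3:Add1,r4:2,r5:4
  c2: issue ADD r4<-Add2  regs: r0:3,r1:8,r2:5,r3:Add1,r4:Add2,r5:4
  c3: issue ADD r2<-Add3  regs: r0:3,r1:8,r2:Add3,r3:Add1,r4:Add2,r5:4
  c4: CDB Add1=1; issue SUB r3<-Add1  regs: r0:3,r1:8,r2:Add3,r3:Add1,r4:Add2,r5:4
  c5: CDB Add2=4; issue ADD r1<-Add2  regs: r0:3,r1:Add2,r2:Add3,r3:Add1,r4:4,r5:4
  c6: stall  regs: r0:3,r1:Add2,r2:Add3,r3:Add1,r4:4,r5:4
  c7: stall  regs: r0:3,r1:Add2,r2:Add3,r3:Add1,r4:4,r5:4
  c8: CDB Add3=5; issue ADD r3<-Add3  regs: r0:3,r1:Add2,r2:5,r3:Add3,r4:4,r5:4
  c9: stall  regs: r0:3,r1:Add2,r2:5,r3:Add3,r4:4,r5:4
  c10: stall  regs: r0:3,r1:Add2,r2:5,r3:Add3,r4:4,r5:4
  c11: CDB Add1=-4; issue ADD r4<-Add1  regs: r0:3,r1:Add2,r2:5,r3:Add3,r4:Add1,r5:4
  c12: CDB Add3=7; issue ADD r3<-Add3  regs: r0:3,r1:Add2,r2:5,r3:Add3,r4:Add1,r5:4
  c13: stall  regs: r0:3,r1:Add2,r2:5,r3:Add3,r4:Add1,r5:4
  c14: CDB Add1=8; issue ADD r2<-Add1  regs: r0:3,r1:Add2,r2:Add1,r3:Add3,r4:8,r5:4
  c15: CDB Add2=0; issue SUB r4<-Add2  regs: r0:3,r1:0,r2:Add1,r3:Add3,r4:Add2,r5:4
  c16: CDB Add3=12  regs: r0:3,r1:0,r2:Add1,r3:12,r4:Add2,r5:4
  c17: CDB Add1=13  regs: r0:3,r1:0,r2:13,r3:12,r4:Add2,r5:4
  c18: -  regs: r0:3,r1:0,r2:13,r3:12,r4:Add2,r5:4

STATUS = TAG Add2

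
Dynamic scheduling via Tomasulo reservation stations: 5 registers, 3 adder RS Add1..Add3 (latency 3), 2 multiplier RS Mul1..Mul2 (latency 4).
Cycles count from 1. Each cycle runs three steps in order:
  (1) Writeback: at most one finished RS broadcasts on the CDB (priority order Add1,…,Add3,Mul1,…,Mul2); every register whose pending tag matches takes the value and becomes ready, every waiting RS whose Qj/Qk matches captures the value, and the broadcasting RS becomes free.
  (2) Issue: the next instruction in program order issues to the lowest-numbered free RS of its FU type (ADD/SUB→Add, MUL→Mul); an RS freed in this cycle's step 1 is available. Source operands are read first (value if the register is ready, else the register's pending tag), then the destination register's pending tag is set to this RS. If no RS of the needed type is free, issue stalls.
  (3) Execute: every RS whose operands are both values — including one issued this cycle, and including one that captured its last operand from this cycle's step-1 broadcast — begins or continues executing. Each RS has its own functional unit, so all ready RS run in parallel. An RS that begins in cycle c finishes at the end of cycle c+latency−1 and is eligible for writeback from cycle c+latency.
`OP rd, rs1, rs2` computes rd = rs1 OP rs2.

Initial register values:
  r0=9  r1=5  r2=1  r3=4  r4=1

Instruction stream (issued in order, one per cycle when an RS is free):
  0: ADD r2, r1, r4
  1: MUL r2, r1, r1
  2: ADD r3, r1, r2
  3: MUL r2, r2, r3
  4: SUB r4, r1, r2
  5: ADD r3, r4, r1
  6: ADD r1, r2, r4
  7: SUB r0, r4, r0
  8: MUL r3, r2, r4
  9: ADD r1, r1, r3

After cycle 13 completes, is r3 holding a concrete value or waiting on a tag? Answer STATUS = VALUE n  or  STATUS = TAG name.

  c1: issue ADD r2<-Add1  regs: r0:9,r1:5,r2:Add1,r3:4,r4:1
  c2: issue MUL r2<-Mul1  regs: r0:9,r1:5,r2:Mul1,r3:4,r4:1
  c3: issue ADD r3<-Add2  regs: r0:9,r1:5,r2:Mul1,r3:Add2,r4:1
  c4: CDB Add1=6; issue MUL r2<-Mul2  regs: r0:9,r1:5,r2:Mul2,r3:Add2,r4:1
  c5: issue SUB r4<-Add1  regs: r0:9,r1:5,r2:Mul2,r3:Add2,r4:Add1
  c6: CDB Mul1=25; issue ADD r3<-Add3  regs: r0:9,r1:5,r2:Mul2,r3:Add3,r4:Add1
  c7: stall  regs: r0:9,r1:5,r2:Mul2,r3:Add3,r4:Add1
  c8: stall  regs: r0:9,r1:5,r2:Mul2,r3:Add3,r4:Add1
  c9: CDB Add2=30; issue ADD r1<-Add2  regs: r0:9,r1:Add2,r2:Mul2,r3:Add3,r4:Add1
  c10: stall  regs: r0:9,r1:Add2,r2:Mul2,r3:Add3,r4:Add1
  c11: stall  regs: r0:9,r1:Add2,r2:Mul2,r3:Add3,r4:Add1
  c12: stall  regs: r0:9,r1:Add2,r2:Mul2,r3:Add3,r4:Add1
  c13: CDB Mul2=750; stall  regs: r0:9,r1:Add2,r2:750,r3:Add3,r4:Add1

STATUS = TAG Add3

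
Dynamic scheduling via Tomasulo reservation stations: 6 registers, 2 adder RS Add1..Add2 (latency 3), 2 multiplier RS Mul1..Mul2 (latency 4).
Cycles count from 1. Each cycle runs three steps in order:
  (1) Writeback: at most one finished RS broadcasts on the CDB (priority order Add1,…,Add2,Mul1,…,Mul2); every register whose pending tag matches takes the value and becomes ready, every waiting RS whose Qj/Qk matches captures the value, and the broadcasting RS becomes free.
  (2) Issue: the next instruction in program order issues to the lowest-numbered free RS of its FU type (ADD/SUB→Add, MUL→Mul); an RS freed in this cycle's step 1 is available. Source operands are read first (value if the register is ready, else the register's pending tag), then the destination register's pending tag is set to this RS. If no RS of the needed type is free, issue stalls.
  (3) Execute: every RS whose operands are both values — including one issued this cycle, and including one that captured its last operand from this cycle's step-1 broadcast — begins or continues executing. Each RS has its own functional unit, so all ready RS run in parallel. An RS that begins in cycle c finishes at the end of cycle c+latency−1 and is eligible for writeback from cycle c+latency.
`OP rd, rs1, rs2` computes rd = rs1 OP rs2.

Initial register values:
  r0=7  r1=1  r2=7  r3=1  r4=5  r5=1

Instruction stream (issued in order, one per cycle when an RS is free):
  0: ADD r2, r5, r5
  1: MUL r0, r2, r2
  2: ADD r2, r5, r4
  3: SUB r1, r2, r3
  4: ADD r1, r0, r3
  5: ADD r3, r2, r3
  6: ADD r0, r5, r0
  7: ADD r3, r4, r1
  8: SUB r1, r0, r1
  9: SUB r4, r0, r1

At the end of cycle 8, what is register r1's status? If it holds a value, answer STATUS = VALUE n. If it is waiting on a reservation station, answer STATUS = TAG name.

STATUS = TAG Add2

c1: issue ADD r2<-Add1 | r0:7,r1:1,r2:Add1,r3:1,r4:5,r5:1
c2: issue MUL r0<-Mul1 | r0:Mul1,r1:1,r2:Add1,r3:1,r4:5,r5:1
c3: issue ADD r2<-Add2 | r0:Mul1,r1:1,r2:Add2,r3:1,r4:5,r5:1
c4: CDB Add1=2; issue SUB r1<-Add1 | r0:Mul1,r1:Add1,r2:Add2,r3:1,r4:5,r5:1
c5: stall | r0:Mul1,r1:Add1,r2:Add2,r3:1,r4:5,r5:1
c6: CDB Add2=6; issue ADD r1<-Add2 | r0:Mul1,r1:Add2,r2:6,r3:1,r4:5,r5:1
c7: stall | r0:Mul1,r1:Add2,r2:6,r3:1,r4:5,r5:1
c8: CDB Mul1=4; stall | r0:4,r1:Add2,r2:6,r3:1,r4:5,r5:1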